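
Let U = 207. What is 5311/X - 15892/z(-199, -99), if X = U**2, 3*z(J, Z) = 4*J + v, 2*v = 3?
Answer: 4094177027/68087061 ≈ 60.131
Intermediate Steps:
v = 3/2 (v = (1/2)*3 = 3/2 ≈ 1.5000)
z(J, Z) = 1/2 + 4*J/3 (z(J, Z) = (4*J + 3/2)/3 = (3/2 + 4*J)/3 = 1/2 + 4*J/3)
X = 42849 (X = 207**2 = 42849)
5311/X - 15892/z(-199, -99) = 5311/42849 - 15892/(1/2 + (4/3)*(-199)) = 5311*(1/42849) - 15892/(1/2 - 796/3) = 5311/42849 - 15892/(-1589/6) = 5311/42849 - 15892*(-6/1589) = 5311/42849 + 95352/1589 = 4094177027/68087061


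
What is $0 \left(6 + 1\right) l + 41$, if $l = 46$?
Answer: $41$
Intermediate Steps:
$0 \left(6 + 1\right) l + 41 = 0 \left(6 + 1\right) 46 + 41 = 0 \cdot 7 \cdot 46 + 41 = 0 \cdot 46 + 41 = 0 + 41 = 41$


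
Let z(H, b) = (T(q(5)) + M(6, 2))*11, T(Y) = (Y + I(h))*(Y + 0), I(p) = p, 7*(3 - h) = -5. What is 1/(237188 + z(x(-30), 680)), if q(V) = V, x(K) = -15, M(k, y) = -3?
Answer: 7/1663440 ≈ 4.2081e-6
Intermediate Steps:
h = 26/7 (h = 3 - ⅐*(-5) = 3 + 5/7 = 26/7 ≈ 3.7143)
T(Y) = Y*(26/7 + Y) (T(Y) = (Y + 26/7)*(Y + 0) = (26/7 + Y)*Y = Y*(26/7 + Y))
z(H, b) = 3124/7 (z(H, b) = ((⅐)*5*(26 + 7*5) - 3)*11 = ((⅐)*5*(26 + 35) - 3)*11 = ((⅐)*5*61 - 3)*11 = (305/7 - 3)*11 = (284/7)*11 = 3124/7)
1/(237188 + z(x(-30), 680)) = 1/(237188 + 3124/7) = 1/(1663440/7) = 7/1663440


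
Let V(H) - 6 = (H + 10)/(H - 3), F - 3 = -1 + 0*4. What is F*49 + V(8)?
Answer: 538/5 ≈ 107.60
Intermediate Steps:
F = 2 (F = 3 + (-1 + 0*4) = 3 + (-1 + 0) = 3 - 1 = 2)
V(H) = 6 + (10 + H)/(-3 + H) (V(H) = 6 + (H + 10)/(H - 3) = 6 + (10 + H)/(-3 + H))
F*49 + V(8) = 2*49 + (-8 + 7*8)/(-3 + 8) = 98 + (-8 + 56)/5 = 98 + (⅕)*48 = 98 + 48/5 = 538/5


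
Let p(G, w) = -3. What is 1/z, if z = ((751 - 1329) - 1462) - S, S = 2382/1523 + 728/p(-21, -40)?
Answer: -4569/8219162 ≈ -0.00055590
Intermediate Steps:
S = -1101598/4569 (S = 2382/1523 + 728/(-3) = 2382*(1/1523) + 728*(-⅓) = 2382/1523 - 728/3 = -1101598/4569 ≈ -241.10)
z = -8219162/4569 (z = ((751 - 1329) - 1462) - 1*(-1101598/4569) = (-578 - 1462) + 1101598/4569 = -2040 + 1101598/4569 = -8219162/4569 ≈ -1798.9)
1/z = 1/(-8219162/4569) = -4569/8219162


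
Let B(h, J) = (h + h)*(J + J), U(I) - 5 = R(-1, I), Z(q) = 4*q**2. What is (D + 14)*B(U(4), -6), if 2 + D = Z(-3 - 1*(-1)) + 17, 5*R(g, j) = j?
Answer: -6264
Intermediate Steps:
R(g, j) = j/5
U(I) = 5 + I/5
B(h, J) = 4*J*h (B(h, J) = (2*h)*(2*J) = 4*J*h)
D = 31 (D = -2 + (4*(-3 - 1*(-1))**2 + 17) = -2 + (4*(-3 + 1)**2 + 17) = -2 + (4*(-2)**2 + 17) = -2 + (4*4 + 17) = -2 + (16 + 17) = -2 + 33 = 31)
(D + 14)*B(U(4), -6) = (31 + 14)*(4*(-6)*(5 + (1/5)*4)) = 45*(4*(-6)*(5 + 4/5)) = 45*(4*(-6)*(29/5)) = 45*(-696/5) = -6264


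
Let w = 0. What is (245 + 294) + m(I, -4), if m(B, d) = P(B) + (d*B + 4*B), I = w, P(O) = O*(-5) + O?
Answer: 539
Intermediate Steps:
P(O) = -4*O (P(O) = -5*O + O = -4*O)
I = 0
m(B, d) = B*d (m(B, d) = -4*B + (d*B + 4*B) = -4*B + (B*d + 4*B) = -4*B + (4*B + B*d) = B*d)
(245 + 294) + m(I, -4) = (245 + 294) + 0*(-4) = 539 + 0 = 539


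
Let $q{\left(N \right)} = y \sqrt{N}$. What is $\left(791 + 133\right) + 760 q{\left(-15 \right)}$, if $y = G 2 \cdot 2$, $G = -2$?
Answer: $924 - 6080 i \sqrt{15} \approx 924.0 - 23548.0 i$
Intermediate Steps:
$y = -8$ ($y = \left(-2\right) 2 \cdot 2 = \left(-4\right) 2 = -8$)
$q{\left(N \right)} = - 8 \sqrt{N}$
$\left(791 + 133\right) + 760 q{\left(-15 \right)} = \left(791 + 133\right) + 760 \left(- 8 \sqrt{-15}\right) = 924 + 760 \left(- 8 i \sqrt{15}\right) = 924 - 6080 i \sqrt{15}$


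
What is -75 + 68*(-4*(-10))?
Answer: 2645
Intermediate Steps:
-75 + 68*(-4*(-10)) = -75 + 68*40 = -75 + 2720 = 2645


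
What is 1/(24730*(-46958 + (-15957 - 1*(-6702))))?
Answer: -1/1390147490 ≈ -7.1935e-10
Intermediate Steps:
1/(24730*(-46958 + (-15957 - 1*(-6702)))) = 1/(24730*(-46958 + (-15957 + 6702))) = 1/(24730*(-46958 - 9255)) = (1/24730)/(-56213) = (1/24730)*(-1/56213) = -1/1390147490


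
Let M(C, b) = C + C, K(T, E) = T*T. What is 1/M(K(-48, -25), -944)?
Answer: 1/4608 ≈ 0.00021701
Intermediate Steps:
K(T, E) = T²
M(C, b) = 2*C
1/M(K(-48, -25), -944) = 1/(2*(-48)²) = 1/(2*2304) = 1/4608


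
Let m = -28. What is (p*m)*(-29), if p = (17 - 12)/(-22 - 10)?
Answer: -1015/8 ≈ -126.88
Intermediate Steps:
p = -5/32 (p = 5/(-32) = 5*(-1/32) = -5/32 ≈ -0.15625)
(p*m)*(-29) = -5/32*(-28)*(-29) = (35/8)*(-29) = -1015/8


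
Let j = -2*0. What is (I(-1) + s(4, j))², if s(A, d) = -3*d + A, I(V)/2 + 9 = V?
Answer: 256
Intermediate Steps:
I(V) = -18 + 2*V
j = 0
s(A, d) = A - 3*d
(I(-1) + s(4, j))² = ((-18 + 2*(-1)) + (4 - 3*0))² = ((-18 - 2) + (4 + 0))² = (-20 + 4)² = (-16)² = 256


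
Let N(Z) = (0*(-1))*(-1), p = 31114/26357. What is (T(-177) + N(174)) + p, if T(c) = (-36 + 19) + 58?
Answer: 1111751/26357 ≈ 42.180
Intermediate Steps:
p = 31114/26357 (p = 31114*(1/26357) = 31114/26357 ≈ 1.1805)
T(c) = 41 (T(c) = -17 + 58 = 41)
N(Z) = 0 (N(Z) = 0*(-1) = 0)
(T(-177) + N(174)) + p = (41 + 0) + 31114/26357 = 41 + 31114/26357 = 1111751/26357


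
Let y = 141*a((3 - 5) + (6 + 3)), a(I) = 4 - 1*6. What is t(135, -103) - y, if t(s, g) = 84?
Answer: 366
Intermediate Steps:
a(I) = -2 (a(I) = 4 - 6 = -2)
y = -282 (y = 141*(-2) = -282)
t(135, -103) - y = 84 - 1*(-282) = 84 + 282 = 366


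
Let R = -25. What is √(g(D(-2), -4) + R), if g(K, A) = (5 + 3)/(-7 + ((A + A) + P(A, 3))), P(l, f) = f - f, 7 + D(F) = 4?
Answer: I*√5745/15 ≈ 5.0531*I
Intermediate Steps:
D(F) = -3 (D(F) = -7 + 4 = -3)
P(l, f) = 0
g(K, A) = 8/(-7 + 2*A) (g(K, A) = (5 + 3)/(-7 + ((A + A) + 0)) = 8/(-7 + (2*A + 0)) = 8/(-7 + 2*A))
√(g(D(-2), -4) + R) = √(8/(-7 + 2*(-4)) - 25) = √(8/(-7 - 8) - 25) = √(8/(-15) - 25) = √(8*(-1/15) - 25) = √(-8/15 - 25) = √(-383/15) = I*√5745/15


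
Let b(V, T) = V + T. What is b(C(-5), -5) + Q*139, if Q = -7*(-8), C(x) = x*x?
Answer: 7804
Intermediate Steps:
C(x) = x**2
b(V, T) = T + V
Q = 56
b(C(-5), -5) + Q*139 = (-5 + (-5)**2) + 56*139 = (-5 + 25) + 7784 = 20 + 7784 = 7804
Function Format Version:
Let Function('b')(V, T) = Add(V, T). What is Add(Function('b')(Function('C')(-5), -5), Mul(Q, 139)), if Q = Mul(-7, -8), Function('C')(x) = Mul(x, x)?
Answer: 7804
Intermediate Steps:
Function('C')(x) = Pow(x, 2)
Function('b')(V, T) = Add(T, V)
Q = 56
Add(Function('b')(Function('C')(-5), -5), Mul(Q, 139)) = Add(Add(-5, Pow(-5, 2)), Mul(56, 139)) = Add(Add(-5, 25), 7784) = Add(20, 7784) = 7804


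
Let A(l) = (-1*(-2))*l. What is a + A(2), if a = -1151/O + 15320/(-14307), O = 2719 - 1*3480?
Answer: 48359345/10887627 ≈ 4.4417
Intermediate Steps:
A(l) = 2*l
O = -761 (O = 2719 - 3480 = -761)
a = 4808837/10887627 (a = -1151/(-761) + 15320/(-14307) = -1151*(-1/761) + 15320*(-1/14307) = 1151/761 - 15320/14307 = 4808837/10887627 ≈ 0.44168)
a + A(2) = 4808837/10887627 + 2*2 = 4808837/10887627 + 4 = 48359345/10887627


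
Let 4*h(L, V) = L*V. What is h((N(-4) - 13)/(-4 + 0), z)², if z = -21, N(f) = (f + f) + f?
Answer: 275625/256 ≈ 1076.7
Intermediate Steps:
N(f) = 3*f (N(f) = 2*f + f = 3*f)
h(L, V) = L*V/4 (h(L, V) = (L*V)/4 = L*V/4)
h((N(-4) - 13)/(-4 + 0), z)² = ((¼)*((3*(-4) - 13)/(-4 + 0))*(-21))² = ((¼)*((-12 - 13)/(-4))*(-21))² = ((¼)*(-25*(-¼))*(-21))² = ((¼)*(25/4)*(-21))² = (-525/16)² = 275625/256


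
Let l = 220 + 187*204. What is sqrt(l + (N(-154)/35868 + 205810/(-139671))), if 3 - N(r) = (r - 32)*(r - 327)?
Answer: sqrt(1237695706213123047)/5679954 ≈ 195.87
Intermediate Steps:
N(r) = 3 - (-327 + r)*(-32 + r) (N(r) = 3 - (r - 32)*(r - 327) = 3 - (-32 + r)*(-327 + r) = 3 - (-327 + r)*(-32 + r))
l = 38368 (l = 220 + 38148 = 38368)
sqrt(l + (N(-154)/35868 + 205810/(-139671))) = sqrt(38368 + ((-10461 - 1*(-154)**2 + 359*(-154))/35868 + 205810/(-139671))) = sqrt(38368 + ((-10461 - 1*23716 - 55286)*(1/35868) + 205810*(-1/139671))) = sqrt(38368 + ((-10461 - 23716 - 55286)*(1/35868) - 205810/139671)) = sqrt(38368 + (-89463*1/35868 - 205810/139671)) = sqrt(38368 + (-29821/11956 - 205810/139671)) = sqrt(38368 - 946541893/238558068) = sqrt(9152049411131/238558068) = sqrt(1237695706213123047)/5679954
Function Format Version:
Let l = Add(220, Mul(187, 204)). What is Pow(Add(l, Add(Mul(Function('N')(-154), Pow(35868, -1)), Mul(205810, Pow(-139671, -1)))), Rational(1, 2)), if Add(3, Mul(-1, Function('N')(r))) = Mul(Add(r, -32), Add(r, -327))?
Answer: Mul(Rational(1, 5679954), Pow(1237695706213123047, Rational(1, 2))) ≈ 195.87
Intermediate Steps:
Function('N')(r) = Add(3, Mul(-1, Add(-327, r), Add(-32, r))) (Function('N')(r) = Add(3, Mul(-1, Mul(Add(r, -32), Add(r, -327)))) = Add(3, Mul(-1, Mul(Add(-32, r), Add(-327, r)))) = Add(3, Mul(-1, Mul(Add(-327, r), Add(-32, r)))) = Add(3, Mul(-1, Add(-327, r), Add(-32, r))))
l = 38368 (l = Add(220, 38148) = 38368)
Pow(Add(l, Add(Mul(Function('N')(-154), Pow(35868, -1)), Mul(205810, Pow(-139671, -1)))), Rational(1, 2)) = Pow(Add(38368, Add(Mul(Add(-10461, Mul(-1, Pow(-154, 2)), Mul(359, -154)), Pow(35868, -1)), Mul(205810, Pow(-139671, -1)))), Rational(1, 2)) = Pow(Add(38368, Add(Mul(Add(-10461, Mul(-1, 23716), -55286), Rational(1, 35868)), Mul(205810, Rational(-1, 139671)))), Rational(1, 2)) = Pow(Add(38368, Add(Mul(Add(-10461, -23716, -55286), Rational(1, 35868)), Rational(-205810, 139671))), Rational(1, 2)) = Pow(Add(38368, Add(Mul(-89463, Rational(1, 35868)), Rational(-205810, 139671))), Rational(1, 2)) = Pow(Add(38368, Add(Rational(-29821, 11956), Rational(-205810, 139671))), Rational(1, 2)) = Pow(Add(38368, Rational(-946541893, 238558068)), Rational(1, 2)) = Pow(Rational(9152049411131, 238558068), Rational(1, 2)) = Mul(Rational(1, 5679954), Pow(1237695706213123047, Rational(1, 2)))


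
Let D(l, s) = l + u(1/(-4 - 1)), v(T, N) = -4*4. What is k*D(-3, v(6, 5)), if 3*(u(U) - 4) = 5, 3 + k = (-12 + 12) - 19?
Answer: -176/3 ≈ -58.667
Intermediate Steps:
k = -22 (k = -3 + ((-12 + 12) - 19) = -3 + (0 - 19) = -3 - 19 = -22)
u(U) = 17/3 (u(U) = 4 + (1/3)*5 = 4 + 5/3 = 17/3)
v(T, N) = -16
D(l, s) = 17/3 + l (D(l, s) = l + 17/3 = 17/3 + l)
k*D(-3, v(6, 5)) = -22*(17/3 - 3) = -22*8/3 = -176/3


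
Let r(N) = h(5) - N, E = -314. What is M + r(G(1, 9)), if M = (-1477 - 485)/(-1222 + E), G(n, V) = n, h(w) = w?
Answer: 1351/256 ≈ 5.2773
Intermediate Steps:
M = 327/256 (M = (-1477 - 485)/(-1222 - 314) = -1962/(-1536) = -1962*(-1/1536) = 327/256 ≈ 1.2773)
r(N) = 5 - N
M + r(G(1, 9)) = 327/256 + (5 - 1*1) = 327/256 + (5 - 1) = 327/256 + 4 = 1351/256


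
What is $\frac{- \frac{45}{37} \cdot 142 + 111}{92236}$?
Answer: $- \frac{2283}{3412732} \approx -0.00066897$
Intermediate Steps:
$\frac{- \frac{45}{37} \cdot 142 + 111}{92236} = \left(\left(-45\right) \frac{1}{37} \cdot 142 + 111\right) \frac{1}{92236} = \left(\left(- \frac{45}{37}\right) 142 + 111\right) \frac{1}{92236} = \left(- \frac{6390}{37} + 111\right) \frac{1}{92236} = \left(- \frac{2283}{37}\right) \frac{1}{92236} = - \frac{2283}{3412732}$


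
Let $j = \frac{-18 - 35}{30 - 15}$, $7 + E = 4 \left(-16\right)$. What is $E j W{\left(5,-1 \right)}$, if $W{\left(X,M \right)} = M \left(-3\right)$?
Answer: $\frac{3763}{5} \approx 752.6$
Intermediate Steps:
$W{\left(X,M \right)} = - 3 M$
$E = -71$ ($E = -7 + 4 \left(-16\right) = -7 - 64 = -71$)
$j = - \frac{53}{15} \approx -3.5333$
$E j W{\left(5,-1 \right)} = \left(-71\right) \left(- \frac{53}{15}\right) \left(\left(-3\right) \left(-1\right)\right) = \frac{3763}{15} \cdot 3 = \frac{3763}{5}$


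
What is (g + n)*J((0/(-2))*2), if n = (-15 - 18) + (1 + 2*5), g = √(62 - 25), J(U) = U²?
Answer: 0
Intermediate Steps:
g = √37 ≈ 6.0828
n = -22 (n = -33 + (1 + 10) = -33 + 11 = -22)
(g + n)*J((0/(-2))*2) = (√37 - 22)*((0/(-2))*2)² = (-22 + √37)*((0*(-½))*2)² = (-22 + √37)*(0*2)² = (-22 + √37)*0² = (-22 + √37)*0 = 0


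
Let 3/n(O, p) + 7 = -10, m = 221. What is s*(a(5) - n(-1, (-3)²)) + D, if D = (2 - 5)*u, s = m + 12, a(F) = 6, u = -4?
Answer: 24669/17 ≈ 1451.1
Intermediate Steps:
n(O, p) = -3/17 (n(O, p) = 3/(-7 - 10) = 3/(-17) = 3*(-1/17) = -3/17)
s = 233 (s = 221 + 12 = 233)
D = 12 (D = (2 - 5)*(-4) = -3*(-4) = 12)
s*(a(5) - n(-1, (-3)²)) + D = 233*(6 - 1*(-3/17)) + 12 = 233*(6 + 3/17) + 12 = 233*(105/17) + 12 = 24465/17 + 12 = 24669/17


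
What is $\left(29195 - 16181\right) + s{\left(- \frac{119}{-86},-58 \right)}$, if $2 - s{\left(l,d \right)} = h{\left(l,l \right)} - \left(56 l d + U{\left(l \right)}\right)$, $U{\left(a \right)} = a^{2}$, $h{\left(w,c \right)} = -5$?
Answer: $\frac{63077445}{7396} \approx 8528.6$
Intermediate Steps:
$s{\left(l,d \right)} = 7 + l^{2} + 56 d l$ ($s{\left(l,d \right)} = 2 - \left(-5 - \left(56 l d + l^{2}\right)\right) = 2 - \left(-5 - \left(56 d l + l^{2}\right)\right) = 2 - \left(-5 - \left(l^{2} + 56 d l\right)\right) = 2 - \left(-5 - l^{2} - 56 d l\right) = 2 + \left(5 + l^{2} + 56 d l\right) = 7 + l^{2} + 56 d l$)
$\left(29195 - 16181\right) + s{\left(- \frac{119}{-86},-58 \right)} = \left(29195 - 16181\right) + \left(7 + \left(- \frac{119}{-86}\right)^{2} + 56 \left(-58\right) \left(- \frac{119}{-86}\right)\right) = 13014 + \left(7 + \left(\left(-119\right) \left(- \frac{1}{86}\right)\right)^{2} + 56 \left(-58\right) \left(\left(-119\right) \left(- \frac{1}{86}\right)\right)\right) = 13014 + \left(7 + \left(\frac{119}{86}\right)^{2} + 56 \left(-58\right) \frac{119}{86}\right) = 13014 + \left(7 + \frac{14161}{7396} - \frac{193256}{43}\right) = 13014 - \frac{33174099}{7396} = \frac{63077445}{7396}$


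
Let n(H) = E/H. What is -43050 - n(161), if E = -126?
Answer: -990132/23 ≈ -43049.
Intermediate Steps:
n(H) = -126/H
-43050 - n(161) = -43050 - (-126)/161 = -43050 - 1*(-18/23) = -43050 + 18/23 = -990132/23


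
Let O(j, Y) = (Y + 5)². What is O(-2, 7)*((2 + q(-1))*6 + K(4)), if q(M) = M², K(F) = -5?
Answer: 1872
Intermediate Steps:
O(j, Y) = (5 + Y)²
O(-2, 7)*((2 + q(-1))*6 + K(4)) = (5 + 7)²*((2 + (-1)²)*6 - 5) = 12²*((2 + 1)*6 - 5) = 144*(3*6 - 5) = 144*(18 - 5) = 144*13 = 1872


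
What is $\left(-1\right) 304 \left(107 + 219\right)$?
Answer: $-99104$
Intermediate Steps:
$\left(-1\right) 304 \left(107 + 219\right) = \left(-304\right) 326 = -99104$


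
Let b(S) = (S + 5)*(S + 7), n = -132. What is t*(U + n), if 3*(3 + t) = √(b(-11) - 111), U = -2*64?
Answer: 780 - 260*I*√87/3 ≈ 780.0 - 808.37*I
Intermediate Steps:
U = -128
b(S) = (5 + S)*(7 + S)
t = -3 + I*√87/3 (t = -3 + √((35 + (-11)² + 12*(-11)) - 111)/3 = -3 + √((35 + 121 - 132) - 111)/3 = -3 + √(24 - 111)/3 = -3 + √(-87)/3 = -3 + (I*√87)/3 = -3 + I*√87/3 ≈ -3.0 + 3.1091*I)
t*(U + n) = (-3 + I*√87/3)*(-128 - 132) = (-3 + I*√87/3)*(-260) = 780 - 260*I*√87/3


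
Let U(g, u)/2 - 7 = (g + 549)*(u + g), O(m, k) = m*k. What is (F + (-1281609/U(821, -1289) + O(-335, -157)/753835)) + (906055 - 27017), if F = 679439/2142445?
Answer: 364096063800522996033063/414197667875456390 ≈ 8.7904e+5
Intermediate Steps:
O(m, k) = k*m
U(g, u) = 14 + 2*(549 + g)*(g + u) (U(g, u) = 14 + 2*((g + 549)*(u + g)) = 14 + 2*((549 + g)*(g + u)) = 14 + 2*(549 + g)*(g + u))
F = 679439/2142445 (F = 679439*(1/2142445) = 679439/2142445 ≈ 0.31713)
(F + (-1281609/U(821, -1289) + O(-335, -157)/753835)) + (906055 - 27017) = (679439/2142445 + (-1281609/(14 + 2*821² + 1098*821 + 1098*(-1289) + 2*821*(-1289)) - 157*(-335)/753835)) + (906055 - 27017) = (679439/2142445 + (-1281609/(14 + 2*674041 + 901458 - 1415322 - 2116538) + 52595*(1/753835))) + 879038 = (679439/2142445 + (-1281609/(14 + 1348082 + 901458 - 1415322 - 2116538) + 10519/150767)) + 879038 = (679439/2142445 + (-1281609/(-1282306) + 10519/150767)) + 879038 = (679439/2142445 + (-1281609*(-1/1282306) + 10519/150767)) + 879038 = (679439/2142445 + (1281609/1282306 + 10519/150767)) + 879038 = (679439/2142445 + 206712920917/193329428702) + 879038 = 574226617561880243/414197667875456390 + 879038 = 364096063800522996033063/414197667875456390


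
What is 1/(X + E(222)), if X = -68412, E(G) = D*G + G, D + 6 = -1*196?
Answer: -1/113034 ≈ -8.8469e-6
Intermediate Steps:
D = -202 (D = -6 - 1*196 = -6 - 196 = -202)
E(G) = -201*G (E(G) = -202*G + G = -201*G)
1/(X + E(222)) = 1/(-68412 - 201*222) = 1/(-68412 - 44622) = 1/(-113034) = -1/113034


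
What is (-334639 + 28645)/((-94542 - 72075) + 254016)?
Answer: -7846/2241 ≈ -3.5011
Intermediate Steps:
(-334639 + 28645)/((-94542 - 72075) + 254016) = -305994/(-166617 + 254016) = -305994/87399 = -305994*1/87399 = -7846/2241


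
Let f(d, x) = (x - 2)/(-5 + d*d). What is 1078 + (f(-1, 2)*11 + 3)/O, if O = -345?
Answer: 123969/115 ≈ 1078.0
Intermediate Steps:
f(d, x) = (-2 + x)/(-5 + d²)
1078 + (f(-1, 2)*11 + 3)/O = 1078 + (((-2 + 2)/(-5 + (-1)²))*11 + 3)/(-345) = 1078 - ((0/(-5 + 1))*11 + 3)/345 = 1078 - ((0/(-4))*11 + 3)/345 = 1078 - (-¼*0*11 + 3)/345 = 1078 - (0*11 + 3)/345 = 1078 - (0 + 3)/345 = 1078 - 1/345*3 = 1078 - 1/115 = 123969/115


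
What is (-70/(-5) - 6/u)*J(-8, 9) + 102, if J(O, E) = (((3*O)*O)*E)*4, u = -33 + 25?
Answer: 102054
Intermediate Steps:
u = -8
J(O, E) = 12*E*O² (J(O, E) = ((3*O²)*E)*4 = (3*E*O²)*4 = 12*E*O²)
(-70/(-5) - 6/u)*J(-8, 9) + 102 = (-70/(-5) - 6/(-8))*(12*9*(-8)²) + 102 = (-70*(-⅕) - 6*(-⅛))*(12*9*64) + 102 = (14 + ¾)*6912 + 102 = (59/4)*6912 + 102 = 101952 + 102 = 102054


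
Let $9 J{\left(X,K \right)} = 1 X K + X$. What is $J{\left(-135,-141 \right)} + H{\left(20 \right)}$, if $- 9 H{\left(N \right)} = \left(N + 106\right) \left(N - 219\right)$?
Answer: $4886$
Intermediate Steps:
$H{\left(N \right)} = - \frac{\left(-219 + N\right) \left(106 + N\right)}{9}$ ($H{\left(N \right)} = - \frac{\left(N + 106\right) \left(N - 219\right)}{9} = - \frac{\left(106 + N\right) \left(-219 + N\right)}{9} = - \frac{\left(-219 + N\right) \left(106 + N\right)}{9}$)
$J{\left(X,K \right)} = \frac{X}{9} + \frac{K X}{9}$ ($J{\left(X,K \right)} = \frac{1 X K + X}{9} = \frac{1 K X + X}{9} = \frac{K X + X}{9} = \frac{X + K X}{9} = \frac{X}{9} + \frac{K X}{9}$)
$J{\left(-135,-141 \right)} + H{\left(20 \right)} = \frac{1}{9} \left(-135\right) \left(1 - 141\right) + \left(\frac{7738}{3} - \frac{20^{2}}{9} + \frac{113}{9} \cdot 20\right) = \frac{1}{9} \left(-135\right) \left(-140\right) + \left(\frac{7738}{3} - \frac{400}{9} + \frac{2260}{9}\right) = 2100 + \left(\frac{7738}{3} - \frac{400}{9} + \frac{2260}{9}\right) = 2100 + 2786 = 4886$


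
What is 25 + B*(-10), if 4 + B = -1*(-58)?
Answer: -515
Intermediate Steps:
B = 54 (B = -4 - 1*(-58) = -4 + 58 = 54)
25 + B*(-10) = 25 + 54*(-10) = 25 - 540 = -515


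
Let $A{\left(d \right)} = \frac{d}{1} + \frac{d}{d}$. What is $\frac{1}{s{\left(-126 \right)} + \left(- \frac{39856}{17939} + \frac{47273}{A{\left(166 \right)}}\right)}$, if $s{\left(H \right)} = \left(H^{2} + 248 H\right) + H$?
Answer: $- \frac{2995813}{45587735479} \approx -6.5715 \cdot 10^{-5}$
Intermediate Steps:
$A{\left(d \right)} = 1 + d$ ($A{\left(d \right)} = d 1 + 1 = d + 1 = 1 + d$)
$s{\left(H \right)} = H^{2} + 249 H$
$\frac{1}{s{\left(-126 \right)} + \left(- \frac{39856}{17939} + \frac{47273}{A{\left(166 \right)}}\right)} = \frac{1}{- 126 \left(249 - 126\right) + \left(- \frac{39856}{17939} + \frac{47273}{1 + 166}\right)} = \frac{1}{\left(-126\right) 123 + \left(\left(-39856\right) \frac{1}{17939} + \frac{47273}{167}\right)} = \frac{1}{-15498 + \left(- \frac{39856}{17939} + 47273 \cdot \frac{1}{167}\right)} = \frac{1}{-15498 + \left(- \frac{39856}{17939} + \frac{47273}{167}\right)} = \frac{1}{-15498 + \frac{841374395}{2995813}} = \frac{1}{- \frac{45587735479}{2995813}} = - \frac{2995813}{45587735479}$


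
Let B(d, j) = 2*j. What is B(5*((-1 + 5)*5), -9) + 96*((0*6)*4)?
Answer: -18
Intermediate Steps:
B(5*((-1 + 5)*5), -9) + 96*((0*6)*4) = 2*(-9) + 96*((0*6)*4) = -18 + 96*(0*4) = -18 + 96*0 = -18 + 0 = -18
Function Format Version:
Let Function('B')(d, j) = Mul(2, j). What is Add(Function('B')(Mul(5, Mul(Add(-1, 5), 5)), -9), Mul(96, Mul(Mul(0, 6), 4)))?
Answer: -18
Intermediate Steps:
Add(Function('B')(Mul(5, Mul(Add(-1, 5), 5)), -9), Mul(96, Mul(Mul(0, 6), 4))) = Add(Mul(2, -9), Mul(96, Mul(Mul(0, 6), 4))) = Add(-18, Mul(96, Mul(0, 4))) = Add(-18, Mul(96, 0)) = Add(-18, 0) = -18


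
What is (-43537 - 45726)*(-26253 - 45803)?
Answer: 6431934728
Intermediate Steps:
(-43537 - 45726)*(-26253 - 45803) = -89263*(-72056) = 6431934728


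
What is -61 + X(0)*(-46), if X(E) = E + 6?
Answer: -337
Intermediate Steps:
X(E) = 6 + E
-61 + X(0)*(-46) = -61 + (6 + 0)*(-46) = -61 + 6*(-46) = -61 - 276 = -337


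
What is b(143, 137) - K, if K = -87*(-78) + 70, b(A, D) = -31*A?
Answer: -11289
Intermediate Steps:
K = 6856 (K = 6786 + 70 = 6856)
b(143, 137) - K = -31*143 - 1*6856 = -4433 - 6856 = -11289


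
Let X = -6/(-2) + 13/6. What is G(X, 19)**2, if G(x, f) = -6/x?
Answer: 1296/961 ≈ 1.3486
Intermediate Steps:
X = 31/6 (X = -6*(-1/2) + 13*(1/6) = 3 + 13/6 = 31/6 ≈ 5.1667)
G(X, 19)**2 = (-6/31/6)**2 = (-6*6/31)**2 = (-36/31)**2 = 1296/961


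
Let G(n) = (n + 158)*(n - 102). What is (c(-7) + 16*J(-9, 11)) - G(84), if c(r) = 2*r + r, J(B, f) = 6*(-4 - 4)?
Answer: 3567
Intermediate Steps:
J(B, f) = -48 (J(B, f) = 6*(-8) = -48)
G(n) = (-102 + n)*(158 + n) (G(n) = (158 + n)*(-102 + n) = (-102 + n)*(158 + n))
c(r) = 3*r
(c(-7) + 16*J(-9, 11)) - G(84) = (3*(-7) + 16*(-48)) - (-16116 + 84² + 56*84) = (-21 - 768) - (-16116 + 7056 + 4704) = -789 - 1*(-4356) = -789 + 4356 = 3567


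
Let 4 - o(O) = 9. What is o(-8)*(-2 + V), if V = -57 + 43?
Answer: 80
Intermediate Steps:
V = -14
o(O) = -5 (o(O) = 4 - 1*9 = 4 - 9 = -5)
o(-8)*(-2 + V) = -5*(-2 - 14) = -5*(-16) = 80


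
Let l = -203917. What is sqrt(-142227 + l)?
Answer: 4*I*sqrt(21634) ≈ 588.34*I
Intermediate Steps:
sqrt(-142227 + l) = sqrt(-142227 - 203917) = sqrt(-346144) = 4*I*sqrt(21634)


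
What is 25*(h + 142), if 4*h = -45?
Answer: 13075/4 ≈ 3268.8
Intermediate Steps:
h = -45/4 (h = (¼)*(-45) = -45/4 ≈ -11.250)
25*(h + 142) = 25*(-45/4 + 142) = 25*(523/4) = 13075/4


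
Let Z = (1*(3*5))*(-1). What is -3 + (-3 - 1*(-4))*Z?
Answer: -18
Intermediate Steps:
Z = -15 (Z = (1*15)*(-1) = 15*(-1) = -15)
-3 + (-3 - 1*(-4))*Z = -3 + (-3 - 1*(-4))*(-15) = -3 + (-3 + 4)*(-15) = -3 + 1*(-15) = -3 - 15 = -18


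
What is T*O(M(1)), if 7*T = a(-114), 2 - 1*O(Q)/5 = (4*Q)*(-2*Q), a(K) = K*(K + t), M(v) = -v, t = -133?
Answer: 1407900/7 ≈ 2.0113e+5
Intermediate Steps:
a(K) = K*(-133 + K) (a(K) = K*(K - 133) = K*(-133 + K))
O(Q) = 10 + 40*Q² (O(Q) = 10 - 5*4*Q*(-2*Q) = 10 - (-40)*Q² = 10 + 40*Q²)
T = 28158/7 (T = (-114*(-133 - 114))/7 = (-114*(-247))/7 = (⅐)*28158 = 28158/7 ≈ 4022.6)
T*O(M(1)) = 28158*(10 + 40*(-1*1)²)/7 = 28158*(10 + 40*(-1)²)/7 = 28158*(10 + 40*1)/7 = 28158*(10 + 40)/7 = (28158/7)*50 = 1407900/7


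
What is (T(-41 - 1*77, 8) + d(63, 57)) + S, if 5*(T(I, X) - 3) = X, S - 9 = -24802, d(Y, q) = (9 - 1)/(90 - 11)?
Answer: -9791378/395 ≈ -24788.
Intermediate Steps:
d(Y, q) = 8/79
S = -24793 (S = 9 - 24802 = -24793)
T(I, X) = 3 + X/5
(T(-41 - 1*77, 8) + d(63, 57)) + S = ((3 + (⅕)*8) + 8/79) - 24793 = ((3 + 8/5) + 8/79) - 24793 = (23/5 + 8/79) - 24793 = 1857/395 - 24793 = -9791378/395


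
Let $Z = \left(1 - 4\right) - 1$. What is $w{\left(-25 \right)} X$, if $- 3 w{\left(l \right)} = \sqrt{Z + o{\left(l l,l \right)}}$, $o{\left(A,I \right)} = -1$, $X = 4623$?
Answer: $- 1541 i \sqrt{5} \approx - 3445.8 i$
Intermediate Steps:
$Z = -4$ ($Z = -3 - 1 = -4$)
$w{\left(l \right)} = - \frac{i \sqrt{5}}{3}$ ($w{\left(l \right)} = - \frac{\sqrt{-4 - 1}}{3} = - \frac{\sqrt{-5}}{3} = - \frac{i \sqrt{5}}{3}$)
$w{\left(-25 \right)} X = - \frac{i \sqrt{5}}{3} \cdot 4623 = - 1541 i \sqrt{5}$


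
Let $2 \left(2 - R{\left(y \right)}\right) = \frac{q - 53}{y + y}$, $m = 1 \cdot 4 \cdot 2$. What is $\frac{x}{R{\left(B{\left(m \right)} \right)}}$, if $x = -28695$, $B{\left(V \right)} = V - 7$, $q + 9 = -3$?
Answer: $- \frac{114780}{73} \approx -1572.3$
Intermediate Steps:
$q = -12$ ($q = -9 - 3 = -12$)
$m = 8$ ($m = 4 \cdot 2 = 8$)
$B{\left(V \right)} = -7 + V$
$R{\left(y \right)} = 2 + \frac{65}{4 y}$ ($R{\left(y \right)} = 2 - \frac{\left(-12 - 53\right) \frac{1}{y + y}}{2} = 2 - \frac{\left(-65\right) \frac{1}{2 y}}{2} = 2 - \frac{\left(- \frac{65}{2}\right) \frac{1}{y}}{2} = 2 + \frac{65}{4 y}$)
$\frac{x}{R{\left(B{\left(m \right)} \right)}} = - \frac{28695}{2 + \frac{65}{4 \left(-7 + 8\right)}} = - \frac{28695}{2 + \frac{65}{4 \cdot 1}} = - \frac{28695}{2 + \frac{65}{4} \cdot 1} = - \frac{28695}{2 + \frac{65}{4}} = - \frac{28695}{\frac{73}{4}} = \left(-28695\right) \frac{4}{73} = - \frac{114780}{73}$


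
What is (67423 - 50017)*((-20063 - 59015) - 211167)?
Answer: -5052004470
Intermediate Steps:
(67423 - 50017)*((-20063 - 59015) - 211167) = 17406*(-79078 - 211167) = 17406*(-290245) = -5052004470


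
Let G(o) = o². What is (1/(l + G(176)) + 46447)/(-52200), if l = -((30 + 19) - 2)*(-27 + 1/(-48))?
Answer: -71890991777/80795525400 ≈ -0.88979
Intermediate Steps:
l = 60959/48 (l = -(49 - 2)*(-27 - 1/48) = -47*(-1297)/48 = -1*(-60959/48) = 60959/48 ≈ 1270.0)
(1/(l + G(176)) + 46447)/(-52200) = (1/(60959/48 + 176²) + 46447)/(-52200) = (1/(60959/48 + 30976) + 46447)*(-1/52200) = (1/(1547807/48) + 46447)*(-1/52200) = (48/1547807 + 46447)*(-1/52200) = (71890991777/1547807)*(-1/52200) = -71890991777/80795525400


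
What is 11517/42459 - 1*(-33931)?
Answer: 480229282/14153 ≈ 33931.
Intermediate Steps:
11517/42459 - 1*(-33931) = 11517*(1/42459) + 33931 = 3839/14153 + 33931 = 480229282/14153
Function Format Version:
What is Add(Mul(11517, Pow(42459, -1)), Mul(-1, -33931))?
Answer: Rational(480229282, 14153) ≈ 33931.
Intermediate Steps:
Add(Mul(11517, Pow(42459, -1)), Mul(-1, -33931)) = Add(Mul(11517, Rational(1, 42459)), 33931) = Add(Rational(3839, 14153), 33931) = Rational(480229282, 14153)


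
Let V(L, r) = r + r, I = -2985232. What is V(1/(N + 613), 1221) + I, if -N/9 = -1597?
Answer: -2982790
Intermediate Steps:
N = 14373 (N = -9*(-1597) = 14373)
V(L, r) = 2*r
V(1/(N + 613), 1221) + I = 2*1221 - 2985232 = 2442 - 2985232 = -2982790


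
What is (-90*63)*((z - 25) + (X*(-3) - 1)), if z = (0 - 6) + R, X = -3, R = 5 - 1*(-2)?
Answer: 90720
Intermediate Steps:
R = 7 (R = 5 + 2 = 7)
z = 1 (z = (0 - 6) + 7 = -6 + 7 = 1)
(-90*63)*((z - 25) + (X*(-3) - 1)) = (-90*63)*((1 - 25) + (-3*(-3) - 1)) = -5670*(-24 + (9 - 1)) = -5670*(-24 + 8) = -5670*(-16) = 90720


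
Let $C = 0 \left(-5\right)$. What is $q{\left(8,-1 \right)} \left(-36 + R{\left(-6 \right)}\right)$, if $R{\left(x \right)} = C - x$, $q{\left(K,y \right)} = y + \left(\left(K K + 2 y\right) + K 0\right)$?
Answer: $-1830$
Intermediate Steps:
$C = 0$
$q{\left(K,y \right)} = K^{2} + 3 y$ ($q{\left(K,y \right)} = y + \left(\left(K^{2} + 2 y\right) + 0\right) = y + \left(K^{2} + 2 y\right) = K^{2} + 3 y$)
$R{\left(x \right)} = - x$ ($R{\left(x \right)} = 0 - x = - x$)
$q{\left(8,-1 \right)} \left(-36 + R{\left(-6 \right)}\right) = \left(8^{2} + 3 \left(-1\right)\right) \left(-36 - -6\right) = \left(64 - 3\right) \left(-36 + 6\right) = 61 \left(-30\right) = -1830$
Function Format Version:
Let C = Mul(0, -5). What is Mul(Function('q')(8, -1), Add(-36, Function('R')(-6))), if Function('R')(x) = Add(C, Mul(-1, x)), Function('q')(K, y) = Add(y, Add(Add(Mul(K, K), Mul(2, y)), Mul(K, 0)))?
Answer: -1830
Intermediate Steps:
C = 0
Function('q')(K, y) = Add(Pow(K, 2), Mul(3, y)) (Function('q')(K, y) = Add(y, Add(Add(Pow(K, 2), Mul(2, y)), 0)) = Add(y, Add(Pow(K, 2), Mul(2, y))) = Add(Pow(K, 2), Mul(3, y)))
Function('R')(x) = Mul(-1, x) (Function('R')(x) = Add(0, Mul(-1, x)) = Mul(-1, x))
Mul(Function('q')(8, -1), Add(-36, Function('R')(-6))) = Mul(Add(Pow(8, 2), Mul(3, -1)), Add(-36, Mul(-1, -6))) = Mul(Add(64, -3), Add(-36, 6)) = Mul(61, -30) = -1830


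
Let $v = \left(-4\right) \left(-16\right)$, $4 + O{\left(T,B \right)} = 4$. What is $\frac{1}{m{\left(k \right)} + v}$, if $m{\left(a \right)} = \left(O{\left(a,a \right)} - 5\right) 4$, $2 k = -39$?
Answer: $\frac{1}{44} \approx 0.022727$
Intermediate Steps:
$O{\left(T,B \right)} = 0$ ($O{\left(T,B \right)} = -4 + 4 = 0$)
$k = - \frac{39}{2}$ ($k = \frac{1}{2} \left(-39\right) = - \frac{39}{2} \approx -19.5$)
$m{\left(a \right)} = -20$ ($m{\left(a \right)} = \left(0 - 5\right) 4 = \left(-5\right) 4 = -20$)
$v = 64$
$\frac{1}{m{\left(k \right)} + v} = \frac{1}{-20 + 64} = \frac{1}{44}$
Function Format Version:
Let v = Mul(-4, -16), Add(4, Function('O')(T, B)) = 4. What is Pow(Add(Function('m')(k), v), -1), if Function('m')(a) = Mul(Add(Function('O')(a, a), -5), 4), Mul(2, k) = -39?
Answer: Rational(1, 44) ≈ 0.022727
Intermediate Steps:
Function('O')(T, B) = 0 (Function('O')(T, B) = Add(-4, 4) = 0)
k = Rational(-39, 2) (k = Mul(Rational(1, 2), -39) = Rational(-39, 2) ≈ -19.500)
Function('m')(a) = -20 (Function('m')(a) = Mul(Add(0, -5), 4) = Mul(-5, 4) = -20)
v = 64
Pow(Add(Function('m')(k), v), -1) = Pow(Add(-20, 64), -1) = Pow(44, -1) = Rational(1, 44)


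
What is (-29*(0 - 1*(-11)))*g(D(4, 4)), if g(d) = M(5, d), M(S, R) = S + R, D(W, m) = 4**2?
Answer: -6699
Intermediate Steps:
D(W, m) = 16
M(S, R) = R + S
g(d) = 5 + d (g(d) = d + 5 = 5 + d)
(-29*(0 - 1*(-11)))*g(D(4, 4)) = (-29*(0 - 1*(-11)))*(5 + 16) = -29*(0 + 11)*21 = -29*11*21 = -319*21 = -6699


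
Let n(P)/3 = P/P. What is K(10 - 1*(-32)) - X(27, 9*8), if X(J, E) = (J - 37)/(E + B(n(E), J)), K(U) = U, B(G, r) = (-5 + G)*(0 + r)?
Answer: 383/9 ≈ 42.556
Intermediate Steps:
n(P) = 3 (n(P) = 3*(P/P) = 3*1 = 3)
B(G, r) = r*(-5 + G) (B(G, r) = (-5 + G)*r = r*(-5 + G))
X(J, E) = (-37 + J)/(E - 2*J) (X(J, E) = (J - 37)/(E + J*(-5 + 3)) = (-37 + J)/(E + J*(-2)) = (-37 + J)/(E - 2*J))
K(10 - 1*(-32)) - X(27, 9*8) = (10 - 1*(-32)) - (-37 + 27)/(9*8 - 2*27) = (10 + 32) - (-10)/(72 - 54) = 42 - (-10)/18 = 42 - 1*(-5/9) = 42 + 5/9 = 383/9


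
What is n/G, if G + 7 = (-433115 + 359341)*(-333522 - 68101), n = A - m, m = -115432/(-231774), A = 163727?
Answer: 18973773133/3433654767742965 ≈ 5.5258e-6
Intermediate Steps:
m = 57716/115887 (m = -115432*(-1/231774) = 57716/115887 ≈ 0.49804)
n = 18973773133/115887 (n = 163727 - 1*57716/115887 = 163727 - 57716/115887 = 18973773133/115887 ≈ 1.6373e+5)
G = 29629335195 (G = -7 + (-433115 + 359341)*(-333522 - 68101) = -7 - 73774*(-401623) = -7 + 29629335202 = 29629335195)
n/G = (18973773133/115887)/29629335195 = (18973773133/115887)*(1/29629335195) = 18973773133/3433654767742965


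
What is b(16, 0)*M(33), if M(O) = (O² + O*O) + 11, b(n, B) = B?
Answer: 0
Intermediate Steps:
M(O) = 11 + 2*O² (M(O) = (O² + O²) + 11 = 2*O² + 11 = 11 + 2*O²)
b(16, 0)*M(33) = 0*(11 + 2*33²) = 0*(11 + 2*1089) = 0*(11 + 2178) = 0*2189 = 0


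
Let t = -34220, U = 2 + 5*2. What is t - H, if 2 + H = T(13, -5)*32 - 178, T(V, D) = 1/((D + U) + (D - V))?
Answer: -374408/11 ≈ -34037.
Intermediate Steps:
U = 12 (U = 2 + 10 = 12)
T(V, D) = 1/(12 - V + 2*D) (T(V, D) = 1/((D + 12) + (D - V)) = 1/((12 + D) + (D - V)) = 1/(12 - V + 2*D))
H = -2012/11 (H = -2 + (32/(12 - 1*13 + 2*(-5)) - 178) = -2 + (32/(12 - 13 - 10) - 178) = -2 + (32/(-11) - 178) = -2 + (-1/11*32 - 178) = -2 + (-32/11 - 178) = -2 - 1990/11 = -2012/11 ≈ -182.91)
t - H = -34220 - 1*(-2012/11) = -34220 + 2012/11 = -374408/11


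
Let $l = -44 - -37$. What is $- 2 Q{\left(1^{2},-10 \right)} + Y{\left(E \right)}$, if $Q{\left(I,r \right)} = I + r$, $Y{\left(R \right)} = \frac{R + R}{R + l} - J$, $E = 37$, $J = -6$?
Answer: $\frac{397}{15} \approx 26.467$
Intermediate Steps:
$l = -7$ ($l = -44 + 37 = -7$)
$Y{\left(R \right)} = 6 + \frac{2 R}{-7 + R}$ ($Y{\left(R \right)} = \frac{R + R}{R - 7} - -6 = \frac{2 R}{-7 + R} + 6 = 6 + \frac{2 R}{-7 + R}$)
$- 2 Q{\left(1^{2},-10 \right)} + Y{\left(E \right)} = - 2 \left(1^{2} - 10\right) + \frac{2 \left(-21 + 4 \cdot 37\right)}{-7 + 37} = - 2 \left(1 - 10\right) + \frac{2 \left(-21 + 148\right)}{30} = \left(-2\right) \left(-9\right) + 2 \cdot \frac{1}{30} \cdot 127 = 18 + \frac{127}{15} = \frac{397}{15}$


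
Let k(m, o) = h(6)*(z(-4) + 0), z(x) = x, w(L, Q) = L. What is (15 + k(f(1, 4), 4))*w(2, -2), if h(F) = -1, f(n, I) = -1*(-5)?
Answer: 38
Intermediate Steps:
f(n, I) = 5
k(m, o) = 4 (k(m, o) = -(-4 + 0) = -1*(-4) = 4)
(15 + k(f(1, 4), 4))*w(2, -2) = (15 + 4)*2 = 19*2 = 38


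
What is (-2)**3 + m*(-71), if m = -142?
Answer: 10074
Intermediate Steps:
(-2)**3 + m*(-71) = (-2)**3 - 142*(-71) = -8 + 10082 = 10074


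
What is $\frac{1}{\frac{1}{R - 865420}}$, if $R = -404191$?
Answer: $-1269611$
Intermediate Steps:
$\frac{1}{\frac{1}{R - 865420}} = \frac{1}{\frac{1}{-404191 - 865420}} = \frac{1}{\frac{1}{-1269611}} = \frac{1}{- \frac{1}{1269611}} = -1269611$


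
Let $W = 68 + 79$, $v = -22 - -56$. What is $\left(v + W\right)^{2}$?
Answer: $32761$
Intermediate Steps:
$v = 34$ ($v = -22 + 56 = 34$)
$W = 147$
$\left(v + W\right)^{2} = \left(34 + 147\right)^{2} = 181^{2} = 32761$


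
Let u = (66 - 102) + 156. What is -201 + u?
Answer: -81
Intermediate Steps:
u = 120 (u = -36 + 156 = 120)
-201 + u = -201 + 120 = -81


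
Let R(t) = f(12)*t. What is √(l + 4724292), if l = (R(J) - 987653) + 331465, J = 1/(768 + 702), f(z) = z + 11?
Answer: √179403387090/210 ≈ 2017.0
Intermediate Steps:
f(z) = 11 + z
J = 1/1470 ≈ 0.00068027
R(t) = 23*t (R(t) = (11 + 12)*t = 23*t)
l = -964596337/1470 (l = (23*(1/1470) - 987653) + 331465 = (23/1470 - 987653) + 331465 = -1451849887/1470 + 331465 = -964596337/1470 ≈ -6.5619e+5)
√(l + 4724292) = √(-964596337/1470 + 4724292) = √(5980112903/1470) = √179403387090/210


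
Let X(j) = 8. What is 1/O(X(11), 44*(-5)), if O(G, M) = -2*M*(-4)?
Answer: -1/1760 ≈ -0.00056818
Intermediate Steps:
O(G, M) = 8*M
1/O(X(11), 44*(-5)) = 1/(8*(44*(-5))) = 1/(8*(-220)) = 1/(-1760) = -1/1760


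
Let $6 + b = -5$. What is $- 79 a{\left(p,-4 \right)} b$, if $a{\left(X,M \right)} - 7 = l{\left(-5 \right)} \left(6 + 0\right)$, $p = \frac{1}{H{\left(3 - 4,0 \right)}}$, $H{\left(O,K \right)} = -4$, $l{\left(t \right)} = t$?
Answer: $-19987$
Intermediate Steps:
$b = -11$ ($b = -6 - 5 = -11$)
$p = - \frac{1}{4}$ ($p = \frac{1}{-4} = - \frac{1}{4} \approx -0.25$)
$a{\left(X,M \right)} = -23$ ($a{\left(X,M \right)} = 7 - 5 \left(6 + 0\right) = 7 - 30 = -23$)
$- 79 a{\left(p,-4 \right)} b = \left(-79\right) \left(-23\right) \left(-11\right) = 1817 \left(-11\right) = -19987$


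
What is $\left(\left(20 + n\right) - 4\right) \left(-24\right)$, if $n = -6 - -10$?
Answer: $-480$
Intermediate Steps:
$n = 4$ ($n = -6 + 10 = 4$)
$\left(\left(20 + n\right) - 4\right) \left(-24\right) = \left(\left(20 + 4\right) - 4\right) \left(-24\right) = \left(24 - 4\right) \left(-24\right) = 20 \left(-24\right) = -480$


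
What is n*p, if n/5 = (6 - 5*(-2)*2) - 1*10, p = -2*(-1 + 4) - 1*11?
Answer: -1360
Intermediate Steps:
p = -17 (p = -2*3 - 11 = -6 - 11 = -17)
n = 80 (n = 5*((6 - 5*(-2)*2) - 1*10) = 5*((6 + 10*2) - 10) = 5*((6 + 20) - 10) = 5*(26 - 10) = 5*16 = 80)
n*p = 80*(-17) = -1360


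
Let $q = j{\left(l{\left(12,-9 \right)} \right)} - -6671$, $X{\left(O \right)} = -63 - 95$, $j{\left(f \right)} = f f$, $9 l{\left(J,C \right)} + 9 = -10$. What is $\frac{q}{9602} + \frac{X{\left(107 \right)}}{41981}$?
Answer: $\frac{11288372038}{16325613261} \approx 0.69145$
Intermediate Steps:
$l{\left(J,C \right)} = - \frac{19}{9}$ ($l{\left(J,C \right)} = -1 + \frac{1}{9} \left(-10\right) = -1 - \frac{10}{9} = - \frac{19}{9}$)
$j{\left(f \right)} = f^{2}$
$X{\left(O \right)} = -158$ ($X{\left(O \right)} = -63 - 95 = -158$)
$q = \frac{540712}{81}$ ($q = \left(- \frac{19}{9}\right)^{2} - -6671 = \frac{361}{81} + 6671 = \frac{540712}{81} \approx 6675.5$)
$\frac{q}{9602} + \frac{X{\left(107 \right)}}{41981} = \frac{540712}{81 \cdot 9602} - \frac{158}{41981} = \frac{540712}{81} \cdot \frac{1}{9602} - \frac{158}{41981} = \frac{270356}{388881} - \frac{158}{41981} = \frac{11288372038}{16325613261}$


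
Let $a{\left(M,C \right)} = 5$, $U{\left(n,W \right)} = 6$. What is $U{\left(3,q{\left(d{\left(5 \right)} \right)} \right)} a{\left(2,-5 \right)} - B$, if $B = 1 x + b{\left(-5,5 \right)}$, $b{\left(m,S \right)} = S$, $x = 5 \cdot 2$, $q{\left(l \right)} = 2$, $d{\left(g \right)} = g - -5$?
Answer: $15$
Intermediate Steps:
$d{\left(g \right)} = 5 + g$ ($d{\left(g \right)} = g + 5 = 5 + g$)
$x = 10$
$B = 15$ ($B = 1 \cdot 10 + 5 = 10 + 5 = 15$)
$U{\left(3,q{\left(d{\left(5 \right)} \right)} \right)} a{\left(2,-5 \right)} - B = 6 \cdot 5 - 15 = 30 - 15 = 15$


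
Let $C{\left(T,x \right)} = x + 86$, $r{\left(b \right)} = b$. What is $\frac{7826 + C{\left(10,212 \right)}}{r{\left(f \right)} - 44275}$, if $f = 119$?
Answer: $- \frac{2031}{11039} \approx -0.18398$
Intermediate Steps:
$C{\left(T,x \right)} = 86 + x$
$\frac{7826 + C{\left(10,212 \right)}}{r{\left(f \right)} - 44275} = \frac{7826 + \left(86 + 212\right)}{119 - 44275} = \frac{7826 + 298}{-44156} = 8124 \left(- \frac{1}{44156}\right) = - \frac{2031}{11039}$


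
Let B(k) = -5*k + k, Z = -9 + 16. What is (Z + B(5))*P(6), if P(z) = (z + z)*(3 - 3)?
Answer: 0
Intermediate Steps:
Z = 7
B(k) = -4*k
P(z) = 0 (P(z) = (2*z)*0 = 0)
(Z + B(5))*P(6) = (7 - 4*5)*0 = (7 - 20)*0 = -13*0 = 0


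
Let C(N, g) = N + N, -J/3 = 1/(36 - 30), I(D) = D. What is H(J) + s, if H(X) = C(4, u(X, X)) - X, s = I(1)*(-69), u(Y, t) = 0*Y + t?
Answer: -121/2 ≈ -60.500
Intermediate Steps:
u(Y, t) = t (u(Y, t) = 0 + t = t)
s = -69 (s = 1*(-69) = -69)
J = -½ (J = -3/(36 - 30) = -3/6 = -3*⅙ = -½ ≈ -0.50000)
C(N, g) = 2*N
H(X) = 8 - X (H(X) = 2*4 - X = 8 - X)
H(J) + s = (8 - 1*(-½)) - 69 = (8 + ½) - 69 = 17/2 - 69 = -121/2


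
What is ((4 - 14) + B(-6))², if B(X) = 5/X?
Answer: 4225/36 ≈ 117.36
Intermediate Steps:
((4 - 14) + B(-6))² = ((4 - 14) + 5/(-6))² = (-10 + 5*(-⅙))² = (-10 - ⅚)² = (-65/6)² = 4225/36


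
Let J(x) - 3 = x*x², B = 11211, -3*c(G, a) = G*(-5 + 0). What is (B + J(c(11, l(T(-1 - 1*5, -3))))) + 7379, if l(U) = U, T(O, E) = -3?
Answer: 668386/27 ≈ 24755.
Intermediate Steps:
c(G, a) = 5*G/3 (c(G, a) = -G*(-5 + 0)/3 = -G*(-5)/3 = -(-5)*G/3 = 5*G/3)
J(x) = 3 + x³ (J(x) = 3 + x*x² = 3 + x³)
(B + J(c(11, l(T(-1 - 1*5, -3))))) + 7379 = (11211 + (3 + ((5/3)*11)³)) + 7379 = (11211 + (3 + (55/3)³)) + 7379 = (11211 + (3 + 166375/27)) + 7379 = (11211 + 166456/27) + 7379 = 469153/27 + 7379 = 668386/27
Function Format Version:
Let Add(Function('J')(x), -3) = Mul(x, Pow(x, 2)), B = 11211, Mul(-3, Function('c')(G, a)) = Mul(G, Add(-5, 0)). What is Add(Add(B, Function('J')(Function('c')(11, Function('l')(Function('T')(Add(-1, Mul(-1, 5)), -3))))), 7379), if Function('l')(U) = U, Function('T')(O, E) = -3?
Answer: Rational(668386, 27) ≈ 24755.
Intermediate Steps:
Function('c')(G, a) = Mul(Rational(5, 3), G) (Function('c')(G, a) = Mul(Rational(-1, 3), Mul(G, Add(-5, 0))) = Mul(Rational(-1, 3), Mul(G, -5)) = Mul(Rational(-1, 3), Mul(-5, G)) = Mul(Rational(5, 3), G))
Function('J')(x) = Add(3, Pow(x, 3)) (Function('J')(x) = Add(3, Mul(x, Pow(x, 2))) = Add(3, Pow(x, 3)))
Add(Add(B, Function('J')(Function('c')(11, Function('l')(Function('T')(Add(-1, Mul(-1, 5)), -3))))), 7379) = Add(Add(11211, Add(3, Pow(Mul(Rational(5, 3), 11), 3))), 7379) = Add(Add(11211, Add(3, Pow(Rational(55, 3), 3))), 7379) = Add(Add(11211, Add(3, Rational(166375, 27))), 7379) = Add(Add(11211, Rational(166456, 27)), 7379) = Add(Rational(469153, 27), 7379) = Rational(668386, 27)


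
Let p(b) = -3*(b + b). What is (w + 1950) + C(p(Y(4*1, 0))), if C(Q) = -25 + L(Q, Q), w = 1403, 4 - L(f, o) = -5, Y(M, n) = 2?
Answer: 3337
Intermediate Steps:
p(b) = -6*b
L(f, o) = 9 (L(f, o) = 4 - 1*(-5) = 4 + 5 = 9)
C(Q) = -16 (C(Q) = -25 + 9 = -16)
(w + 1950) + C(p(Y(4*1, 0))) = (1403 + 1950) - 16 = 3353 - 16 = 3337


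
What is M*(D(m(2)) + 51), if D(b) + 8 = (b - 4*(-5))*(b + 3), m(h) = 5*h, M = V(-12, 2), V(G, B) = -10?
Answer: -4330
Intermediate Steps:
M = -10
D(b) = -8 + (3 + b)*(20 + b) (D(b) = -8 + (b - 4*(-5))*(b + 3) = -8 + (b + 20)*(3 + b) = -8 + (20 + b)*(3 + b) = -8 + (3 + b)*(20 + b))
M*(D(m(2)) + 51) = -10*((52 + (5*2)² + 23*(5*2)) + 51) = -10*((52 + 10² + 23*10) + 51) = -10*((52 + 100 + 230) + 51) = -10*(382 + 51) = -10*433 = -4330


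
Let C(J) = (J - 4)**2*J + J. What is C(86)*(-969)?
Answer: -560421150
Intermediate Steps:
C(J) = J + J*(-4 + J)**2 (C(J) = (-4 + J)**2*J + J = J*(-4 + J)**2 + J = J + J*(-4 + J)**2)
C(86)*(-969) = (86*(1 + (-4 + 86)**2))*(-969) = (86*(1 + 82**2))*(-969) = (86*(1 + 6724))*(-969) = (86*6725)*(-969) = 578350*(-969) = -560421150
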